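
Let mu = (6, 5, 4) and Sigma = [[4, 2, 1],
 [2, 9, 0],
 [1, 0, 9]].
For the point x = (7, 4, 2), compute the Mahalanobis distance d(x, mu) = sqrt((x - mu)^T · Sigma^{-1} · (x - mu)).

Step 1 — centre the observation: (x - mu) = (1, -1, -2).

Step 2 — invert Sigma (cofactor / det for 3×3, or solve directly):
  Sigma^{-1} = [[0.2903, -0.0645, -0.0323],
 [-0.0645, 0.1254, 0.0072],
 [-0.0323, 0.0072, 0.1147]].

Step 3 — form the quadratic (x - mu)^T · Sigma^{-1} · (x - mu):
  Sigma^{-1} · (x - mu) = (0.4194, -0.2043, -0.2688).
  (x - mu)^T · [Sigma^{-1} · (x - mu)] = (1)·(0.4194) + (-1)·(-0.2043) + (-2)·(-0.2688) = 1.1613.

Step 4 — take square root: d = √(1.1613) ≈ 1.0776.

d(x, mu) = √(1.1613) ≈ 1.0776


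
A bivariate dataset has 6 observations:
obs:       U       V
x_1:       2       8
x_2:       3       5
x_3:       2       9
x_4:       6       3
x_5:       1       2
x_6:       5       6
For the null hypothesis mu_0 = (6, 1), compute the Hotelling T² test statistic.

Step 1 — sample mean vector:
  mean(U) = (2 + 3 + 2 + 6 + 1 + 5) / 6 = 19/6 = 3.1667
  mean(V) = (8 + 5 + 9 + 3 + 2 + 6) / 6 = 33/6 = 5.5
  x̄ = (3.1667, 5.5),  deviation x̄ - mu_0 = (3.1667, 5.5) - (6, 1) = (-2.8333, 4.5).

Step 2 — sample covariance matrix, S[i,j] = (1/(n-1)) · Σ_k (x_{k,i} - mean_i) · (x_{k,j} - mean_j), divisor n-1 = 5:
  S[U,U] = ((-1.1667)·(-1.1667) + (-0.1667)·(-0.1667) + (-1.1667)·(-1.1667) + (2.8333)·(2.8333) + (-2.1667)·(-2.1667) + (1.8333)·(1.8333)) / 5 = 18.8333/5 = 3.7667
  S[U,V] = ((-1.1667)·(2.5) + (-0.1667)·(-0.5) + (-1.1667)·(3.5) + (2.8333)·(-2.5) + (-2.1667)·(-3.5) + (1.8333)·(0.5)) / 5 = -5.5/5 = -1.1
  S[V,V] = ((2.5)·(2.5) + (-0.5)·(-0.5) + (3.5)·(3.5) + (-2.5)·(-2.5) + (-3.5)·(-3.5) + (0.5)·(0.5)) / 5 = 37.5/5 = 7.5
  S = [[3.7667, -1.1],
 [-1.1, 7.5]].

Step 3 — invert S. det(S) = 3.7667·7.5 - (-1.1)² = 27.04.
  S^{-1} = (1/det) · [[d, -b], [-b, a]] = [[0.2774, 0.0407],
 [0.0407, 0.1393]].

Step 4 — quadratic form (x̄ - mu_0)^T · S^{-1} · (x̄ - mu_0):
  S^{-1} · (x̄ - mu_0) = (-0.6028, 0.5116),
  (x̄ - mu_0)^T · [...] = (-2.8333)·(-0.6028) + (4.5)·(0.5116) = 4.0101.

Step 5 — scale by n: T² = 6 · 4.0101 = 24.0607.

T² ≈ 24.0607


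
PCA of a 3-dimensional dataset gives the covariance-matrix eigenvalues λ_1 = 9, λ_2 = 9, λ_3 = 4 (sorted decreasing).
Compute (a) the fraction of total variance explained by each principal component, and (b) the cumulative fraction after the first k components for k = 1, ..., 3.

Step 1 — total variance = trace(Sigma) = Σ λ_i = 9 + 9 + 4 = 22.

Step 2 — fraction explained by component i = λ_i / Σ λ:
  PC1: 9/22 = 0.4091
  PC2: 9/22 = 0.4091
  PC3: 4/22 = 0.1818

Step 3 — cumulative fraction after k components = (λ_1 + ... + λ_k) / Σ λ:
  k = 1: 9/22 = 0.4091
  k = 2: (9 + 9)/22 = 18/22 = 0.8182
  k = 3: (9 + 9 + 4)/22 = 22/22 = 1

Summary (fraction, with percent):

explained: PC1 0.4091 (40.91%), PC2 0.4091 (40.91%), PC3 0.1818 (18.18%);  cumulative: 0.4091, 0.8182, 1


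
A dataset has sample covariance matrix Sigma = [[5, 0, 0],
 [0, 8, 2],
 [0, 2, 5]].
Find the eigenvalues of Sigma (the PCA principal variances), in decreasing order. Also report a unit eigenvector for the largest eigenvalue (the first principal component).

Step 1 — characteristic polynomial p(λ) = det(λI - Sigma) = λ³ - tr·λ² + c_1·λ - det, where tr = trace, c_1 = sum of the principal 2×2 minors, det = det(Sigma):
  tr = 5 + 8 + 5 = 18,
  c_1 = (5·8 - (0)²) + (5·5 - (0)²) + (8·5 - (2)²) = 40 + 25 + 36 = 101,
  det = 5·(8·5 - (2)²) - (0)·((0)·5 - (2)·(0)) + (0)·((0)·(2) - 8·(0)) = 5·(36) - (0)·(0) + (0)·(0) = 180.
  So p(λ) = λ³ - 18λ² + 101λ - 180.
Step 2 — look for an integer root (rational root theorem: any rational root is an integer divisor of 180). Testing λ = 4:
  p(4) = 64 - 288 + 404 - 180 = 0  ✓
  Dividing out (λ - 4): p(λ) = (λ - 4)(λ² - 14λ + 45).
Step 3 — remaining eigenvalues from the quadratic λ² - 14λ + 45 = 0:
  Δ = 14² - 4·45 = 196 - 180 = 16,  λ = (14 ± √16)/2 = (14 ± 4)/2 = 9 or 5.
  Sorted: λ_1 = 9,  λ_2 = 5,  λ_3 = 4  (check: sum = 18 = tr ✓).

Step 4 — unit eigenvector for λ_1 = 9: v spans the null space of (Sigma - λ_1 I), whose rows are
  r_1 = (-4, 0, 0),  r_2 = (0, -1, 2),  r_3 = (0, 2, -4).
  v is orthogonal to every row, so take v ∝ r_1 × r_2 = ((0)·(2) - (0)·(-1), (0)·(0) - (-4)·(2), (-4)·(-1) - (0)·(0)) = (0, 8, 4).
  Rescale (divide by 4): u = (0, 2, 1).
  ||u|| = √((0)² + (2)² + (1)²) = √(5) ≈ 2.2361,  v_1 = u/||u|| ≈ (0, 0.8944, 0.4472) (||v_1|| = 1).

λ_1 = 9,  λ_2 = 5,  λ_3 = 4;  v_1 ≈ (0, 0.8944, 0.4472)


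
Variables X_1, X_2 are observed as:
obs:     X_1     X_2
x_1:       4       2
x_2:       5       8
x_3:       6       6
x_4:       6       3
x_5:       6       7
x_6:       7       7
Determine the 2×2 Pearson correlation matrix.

Step 1 — column means:
  mean(X_1) = (4 + 5 + 6 + 6 + 6 + 7) / 6 = 34/6 = 5.6667
  mean(X_2) = (2 + 8 + 6 + 3 + 7 + 7) / 6 = 33/6 = 5.5

Step 2 — sample variances and covariances s[i,j] = (1/(n-1)) · Σ_k (x_{k,i} - mean_i) · (x_{k,j} - mean_j), with n-1 = 5:
  s[X_1,X_1] = ((-1.6667)·(-1.6667) + (-0.6667)·(-0.6667) + (0.3333)·(0.3333) + (0.3333)·(0.3333) + (0.3333)·(0.3333) + (1.3333)·(1.3333)) / 5 = 5.3333/5 = 1.0667
  s[X_1,X_2] = ((-1.6667)·(-3.5) + (-0.6667)·(2.5) + (0.3333)·(0.5) + (0.3333)·(-2.5) + (0.3333)·(1.5) + (1.3333)·(1.5)) / 5 = 6/5 = 1.2
  s[X_2,X_2] = ((-3.5)·(-3.5) + (2.5)·(2.5) + (0.5)·(0.5) + (-2.5)·(-2.5) + (1.5)·(1.5) + (1.5)·(1.5)) / 5 = 29.5/5 = 5.9
  Sample standard deviations s_i = √(s[i,i]):
  s(X_1) = √(1.0667) = 1.0328
  s(X_2) = √(5.9) = 2.429

Step 3 — r_{ij} = s_{ij} / (s_i · s_j):
  r[X_1,X_1] = 1 (diagonal).
  r[X_1,X_2] = 1.2 / (1.0328 · 2.429) = 1.2 / 2.5087 = 0.4783
  r[X_2,X_2] = 1 (diagonal).

R is symmetric with unit diagonal. Assembling:

R = [[1, 0.4783],
 [0.4783, 1]]


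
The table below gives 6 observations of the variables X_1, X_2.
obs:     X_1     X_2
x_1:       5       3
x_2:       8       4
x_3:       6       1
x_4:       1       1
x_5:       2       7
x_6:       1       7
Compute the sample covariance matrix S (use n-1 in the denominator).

Step 1 — column means:
  mean(X_1) = (5 + 8 + 6 + 1 + 2 + 1) / 6 = 23/6 = 3.8333
  mean(X_2) = (3 + 4 + 1 + 1 + 7 + 7) / 6 = 23/6 = 3.8333

Step 2 — sample covariance S[i,j] = (1/(n-1)) · Σ_k (x_{k,i} - mean_i) · (x_{k,j} - mean_j), with n-1 = 5.
  S[X_1,X_1] = ((1.1667)·(1.1667) + (4.1667)·(4.1667) + (2.1667)·(2.1667) + (-2.8333)·(-2.8333) + (-1.8333)·(-1.8333) + (-2.8333)·(-2.8333)) / 5 = 42.8333/5 = 8.5667
  S[X_1,X_2] = ((1.1667)·(-0.8333) + (4.1667)·(0.1667) + (2.1667)·(-2.8333) + (-2.8333)·(-2.8333) + (-1.8333)·(3.1667) + (-2.8333)·(3.1667)) / 5 = -13.1667/5 = -2.6333
  S[X_2,X_2] = ((-0.8333)·(-0.8333) + (0.1667)·(0.1667) + (-2.8333)·(-2.8333) + (-2.8333)·(-2.8333) + (3.1667)·(3.1667) + (3.1667)·(3.1667)) / 5 = 36.8333/5 = 7.3667

S is symmetric (S[j,i] = S[i,j]). Assembling:

S = [[8.5667, -2.6333],
 [-2.6333, 7.3667]]


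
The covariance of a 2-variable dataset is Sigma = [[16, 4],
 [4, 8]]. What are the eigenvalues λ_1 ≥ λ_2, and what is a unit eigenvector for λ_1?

Step 1 — characteristic polynomial of 2×2 Sigma:
  det(Sigma - λI) = λ² - trace · λ + det = 0.
  trace = 16 + 8 = 24, det = 16·8 - (4)² = 112.
Step 2 — discriminant:
  Δ = trace² - 4·det = 576 - 448 = 128.
Step 3 — eigenvalues:
  λ = (trace ± √Δ)/2 = (24 ± 11.3137)/2,
  λ_1 = 17.6569,  λ_2 = 6.3431.

Step 4 — unit eigenvector for λ_1: solve (Sigma - λ_1 I)v = 0. First row:
  (16 - 17.6569)·v_x + (4)·v_y = 0, i.e. (-1.6569)·v_x + (4)·v_y = 0,
  so v ∝ (b, λ_1 - a) = (4, 1.6569) = u.
  ||u|| = √((4)² + (1.6569)²) = √(18.7452) ≈ 4.3296,
  v_1 = u/||u|| ≈ (0.9239, 0.3827) (||v_1|| = 1).

λ_1 = 17.6569,  λ_2 = 6.3431;  v_1 ≈ (0.9239, 0.3827)


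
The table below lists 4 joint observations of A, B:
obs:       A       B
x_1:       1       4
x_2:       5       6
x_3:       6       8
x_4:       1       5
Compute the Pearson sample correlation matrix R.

Step 1 — column means:
  mean(A) = (1 + 5 + 6 + 1) / 4 = 13/4 = 3.25
  mean(B) = (4 + 6 + 8 + 5) / 4 = 23/4 = 5.75

Step 2 — sample variances and covariances s[i,j] = (1/(n-1)) · Σ_k (x_{k,i} - mean_i) · (x_{k,j} - mean_j), with n-1 = 3:
  s[A,A] = ((-2.25)·(-2.25) + (1.75)·(1.75) + (2.75)·(2.75) + (-2.25)·(-2.25)) / 3 = 20.75/3 = 6.9167
  s[A,B] = ((-2.25)·(-1.75) + (1.75)·(0.25) + (2.75)·(2.25) + (-2.25)·(-0.75)) / 3 = 12.25/3 = 4.0833
  s[B,B] = ((-1.75)·(-1.75) + (0.25)·(0.25) + (2.25)·(2.25) + (-0.75)·(-0.75)) / 3 = 8.75/3 = 2.9167
  Sample standard deviations s_i = √(s[i,i]):
  s(A) = √(6.9167) = 2.63
  s(B) = √(2.9167) = 1.7078

Step 3 — r_{ij} = s_{ij} / (s_i · s_j):
  r[A,A] = 1 (diagonal).
  r[A,B] = 4.0833 / (2.63 · 1.7078) = 4.0833 / 4.4915 = 0.9091
  r[B,B] = 1 (diagonal).

R is symmetric with unit diagonal. Assembling:

R = [[1, 0.9091],
 [0.9091, 1]]


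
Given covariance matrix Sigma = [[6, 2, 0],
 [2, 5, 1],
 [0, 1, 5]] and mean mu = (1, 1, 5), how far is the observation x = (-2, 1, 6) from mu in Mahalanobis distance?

Step 1 — centre the observation: (x - mu) = (-3, 0, 1).

Step 2 — invert Sigma (cofactor / det for 3×3, or solve directly):
  Sigma^{-1} = [[0.1935, -0.0806, 0.0161],
 [-0.0806, 0.2419, -0.0484],
 [0.0161, -0.0484, 0.2097]].

Step 3 — form the quadratic (x - mu)^T · Sigma^{-1} · (x - mu):
  Sigma^{-1} · (x - mu) = (-0.5645, 0.1935, 0.1613).
  (x - mu)^T · [Sigma^{-1} · (x - mu)] = (-3)·(-0.5645) + (0)·(0.1935) + (1)·(0.1613) = 1.8548.

Step 4 — take square root: d = √(1.8548) ≈ 1.3619.

d(x, mu) = √(1.8548) ≈ 1.3619


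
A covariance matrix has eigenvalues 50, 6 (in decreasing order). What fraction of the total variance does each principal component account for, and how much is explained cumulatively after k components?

Step 1 — total variance = trace(Sigma) = Σ λ_i = 50 + 6 = 56.

Step 2 — fraction explained by component i = λ_i / Σ λ:
  PC1: 50/56 = 0.8929
  PC2: 6/56 = 0.1071

Step 3 — cumulative fraction after k components = (λ_1 + ... + λ_k) / Σ λ:
  k = 1: 50/56 = 0.8929
  k = 2: (50 + 6)/56 = 56/56 = 1

Summary (fraction, with percent):

explained: PC1 0.8929 (89.29%), PC2 0.1071 (10.71%);  cumulative: 0.8929, 1


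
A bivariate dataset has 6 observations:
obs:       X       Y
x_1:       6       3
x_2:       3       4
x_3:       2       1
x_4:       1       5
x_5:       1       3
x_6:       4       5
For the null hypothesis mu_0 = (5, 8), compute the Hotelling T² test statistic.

Step 1 — sample mean vector:
  mean(X) = (6 + 3 + 2 + 1 + 1 + 4) / 6 = 17/6 = 2.8333
  mean(Y) = (3 + 4 + 1 + 5 + 3 + 5) / 6 = 21/6 = 3.5
  x̄ = (2.8333, 3.5),  deviation x̄ - mu_0 = (2.8333, 3.5) - (5, 8) = (-2.1667, -4.5).

Step 2 — sample covariance matrix, S[i,j] = (1/(n-1)) · Σ_k (x_{k,i} - mean_i) · (x_{k,j} - mean_j), divisor n-1 = 5:
  S[X,X] = ((3.1667)·(3.1667) + (0.1667)·(0.1667) + (-0.8333)·(-0.8333) + (-1.8333)·(-1.8333) + (-1.8333)·(-1.8333) + (1.1667)·(1.1667)) / 5 = 18.8333/5 = 3.7667
  S[X,Y] = ((3.1667)·(-0.5) + (0.1667)·(0.5) + (-0.8333)·(-2.5) + (-1.8333)·(1.5) + (-1.8333)·(-0.5) + (1.1667)·(1.5)) / 5 = 0.5/5 = 0.1
  S[Y,Y] = ((-0.5)·(-0.5) + (0.5)·(0.5) + (-2.5)·(-2.5) + (1.5)·(1.5) + (-0.5)·(-0.5) + (1.5)·(1.5)) / 5 = 11.5/5 = 2.3
  S = [[3.7667, 0.1],
 [0.1, 2.3]].

Step 3 — invert S. det(S) = 3.7667·2.3 - (0.1)² = 8.6533.
  S^{-1} = (1/det) · [[d, -b], [-b, a]] = [[0.2658, -0.0116],
 [-0.0116, 0.4353]].

Step 4 — quadratic form (x̄ - mu_0)^T · S^{-1} · (x̄ - mu_0):
  S^{-1} · (x̄ - mu_0) = (-0.5239, -1.9337),
  (x̄ - mu_0)^T · [...] = (-2.1667)·(-0.5239) + (-4.5)·(-1.9337) = 9.8369.

Step 5 — scale by n: T² = 6 · 9.8369 = 59.0216.

T² ≈ 59.0216


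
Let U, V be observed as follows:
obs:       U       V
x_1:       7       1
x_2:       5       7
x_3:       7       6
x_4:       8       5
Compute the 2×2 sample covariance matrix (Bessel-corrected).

Step 1 — column means:
  mean(U) = (7 + 5 + 7 + 8) / 4 = 27/4 = 6.75
  mean(V) = (1 + 7 + 6 + 5) / 4 = 19/4 = 4.75

Step 2 — sample covariance S[i,j] = (1/(n-1)) · Σ_k (x_{k,i} - mean_i) · (x_{k,j} - mean_j), with n-1 = 3.
  S[U,U] = ((0.25)·(0.25) + (-1.75)·(-1.75) + (0.25)·(0.25) + (1.25)·(1.25)) / 3 = 4.75/3 = 1.5833
  S[U,V] = ((0.25)·(-3.75) + (-1.75)·(2.25) + (0.25)·(1.25) + (1.25)·(0.25)) / 3 = -4.25/3 = -1.4167
  S[V,V] = ((-3.75)·(-3.75) + (2.25)·(2.25) + (1.25)·(1.25) + (0.25)·(0.25)) / 3 = 20.75/3 = 6.9167

S is symmetric (S[j,i] = S[i,j]). Assembling:

S = [[1.5833, -1.4167],
 [-1.4167, 6.9167]]


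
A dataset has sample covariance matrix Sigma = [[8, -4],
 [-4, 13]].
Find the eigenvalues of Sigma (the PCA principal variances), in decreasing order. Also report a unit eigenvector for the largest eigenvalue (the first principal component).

Step 1 — characteristic polynomial of 2×2 Sigma:
  det(Sigma - λI) = λ² - trace · λ + det = 0.
  trace = 8 + 13 = 21, det = 8·13 - (-4)² = 88.
Step 2 — discriminant:
  Δ = trace² - 4·det = 441 - 352 = 89.
Step 3 — eigenvalues:
  λ = (trace ± √Δ)/2 = (21 ± 9.434)/2,
  λ_1 = 15.217,  λ_2 = 5.783.

Step 4 — unit eigenvector for λ_1: solve (Sigma - λ_1 I)v = 0. First row:
  (8 - 15.217)·v_x + (-4)·v_y = 0, i.e. (-7.217)·v_x + (-4)·v_y = 0,
  so v ∝ (b, λ_1 - a) = (-4, 7.217); multiply by -1 so the first entry is positive: u = (4, -7.217).
  ||u|| = √((4)² + (-7.217)²) = √(68.085) ≈ 8.2514,
  v_1 = u/||u|| ≈ (0.4848, -0.8746) (||v_1|| = 1).

λ_1 = 15.217,  λ_2 = 5.783;  v_1 ≈ (0.4848, -0.8746)


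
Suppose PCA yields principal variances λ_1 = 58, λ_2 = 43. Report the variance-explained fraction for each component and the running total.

Step 1 — total variance = trace(Sigma) = Σ λ_i = 58 + 43 = 101.

Step 2 — fraction explained by component i = λ_i / Σ λ:
  PC1: 58/101 = 0.5743
  PC2: 43/101 = 0.4257

Step 3 — cumulative fraction after k components = (λ_1 + ... + λ_k) / Σ λ:
  k = 1: 58/101 = 0.5743
  k = 2: (58 + 43)/101 = 101/101 = 1

Summary (fraction, with percent):

explained: PC1 0.5743 (57.43%), PC2 0.4257 (42.57%);  cumulative: 0.5743, 1


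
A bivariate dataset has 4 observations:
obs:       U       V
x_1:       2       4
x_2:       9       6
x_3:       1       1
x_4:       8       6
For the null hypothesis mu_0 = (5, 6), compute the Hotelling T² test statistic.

Step 1 — sample mean vector:
  mean(U) = (2 + 9 + 1 + 8) / 4 = 20/4 = 5
  mean(V) = (4 + 6 + 1 + 6) / 4 = 17/4 = 4.25
  x̄ = (5, 4.25),  deviation x̄ - mu_0 = (5, 4.25) - (5, 6) = (0, -1.75).

Step 2 — sample covariance matrix, S[i,j] = (1/(n-1)) · Σ_k (x_{k,i} - mean_i) · (x_{k,j} - mean_j), divisor n-1 = 3:
  S[U,U] = ((-3)·(-3) + (4)·(4) + (-4)·(-4) + (3)·(3)) / 3 = 50/3 = 16.6667
  S[U,V] = ((-3)·(-0.25) + (4)·(1.75) + (-4)·(-3.25) + (3)·(1.75)) / 3 = 26/3 = 8.6667
  S[V,V] = ((-0.25)·(-0.25) + (1.75)·(1.75) + (-3.25)·(-3.25) + (1.75)·(1.75)) / 3 = 16.75/3 = 5.5833
  S = [[16.6667, 8.6667],
 [8.6667, 5.5833]].

Step 3 — invert S. det(S) = 16.6667·5.5833 - (8.6667)² = 17.9444.
  S^{-1} = (1/det) · [[d, -b], [-b, a]] = [[0.3111, -0.483],
 [-0.483, 0.9288]].

Step 4 — quadratic form (x̄ - mu_0)^T · S^{-1} · (x̄ - mu_0):
  S^{-1} · (x̄ - mu_0) = (0.8452, -1.6254),
  (x̄ - mu_0)^T · [...] = (0)·(0.8452) + (-1.75)·(-1.6254) = 2.8444.

Step 5 — scale by n: T² = 4 · 2.8444 = 11.3777.

T² ≈ 11.3777


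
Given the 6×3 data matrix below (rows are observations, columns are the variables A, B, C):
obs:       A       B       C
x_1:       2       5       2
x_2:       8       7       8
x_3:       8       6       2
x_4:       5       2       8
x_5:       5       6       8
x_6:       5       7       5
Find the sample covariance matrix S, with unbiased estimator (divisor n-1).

Step 1 — column means:
  mean(A) = (2 + 8 + 8 + 5 + 5 + 5) / 6 = 33/6 = 5.5
  mean(B) = (5 + 7 + 6 + 2 + 6 + 7) / 6 = 33/6 = 5.5
  mean(C) = (2 + 8 + 2 + 8 + 8 + 5) / 6 = 33/6 = 5.5

Step 2 — sample covariance S[i,j] = (1/(n-1)) · Σ_k (x_{k,i} - mean_i) · (x_{k,j} - mean_j), with n-1 = 5.
  S[A,A] = ((-3.5)·(-3.5) + (2.5)·(2.5) + (2.5)·(2.5) + (-0.5)·(-0.5) + (-0.5)·(-0.5) + (-0.5)·(-0.5)) / 5 = 25.5/5 = 5.1
  S[A,B] = ((-3.5)·(-0.5) + (2.5)·(1.5) + (2.5)·(0.5) + (-0.5)·(-3.5) + (-0.5)·(0.5) + (-0.5)·(1.5)) / 5 = 7.5/5 = 1.5
  S[A,C] = ((-3.5)·(-3.5) + (2.5)·(2.5) + (2.5)·(-3.5) + (-0.5)·(2.5) + (-0.5)·(2.5) + (-0.5)·(-0.5)) / 5 = 7.5/5 = 1.5
  S[B,B] = ((-0.5)·(-0.5) + (1.5)·(1.5) + (0.5)·(0.5) + (-3.5)·(-3.5) + (0.5)·(0.5) + (1.5)·(1.5)) / 5 = 17.5/5 = 3.5
  S[B,C] = ((-0.5)·(-3.5) + (1.5)·(2.5) + (0.5)·(-3.5) + (-3.5)·(2.5) + (0.5)·(2.5) + (1.5)·(-0.5)) / 5 = -4.5/5 = -0.9
  S[C,C] = ((-3.5)·(-3.5) + (2.5)·(2.5) + (-3.5)·(-3.5) + (2.5)·(2.5) + (2.5)·(2.5) + (-0.5)·(-0.5)) / 5 = 43.5/5 = 8.7

S is symmetric (S[j,i] = S[i,j]). Assembling:

S = [[5.1, 1.5, 1.5],
 [1.5, 3.5, -0.9],
 [1.5, -0.9, 8.7]]


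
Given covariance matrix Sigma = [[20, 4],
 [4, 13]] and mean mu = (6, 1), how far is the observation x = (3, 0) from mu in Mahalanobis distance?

Step 1 — centre the observation: (x - mu) = (-3, -1).

Step 2 — invert Sigma. det(Sigma) = 20·13 - (4)² = 244.
  Sigma^{-1} = (1/det) · [[d, -b], [-b, a]] = [[0.0533, -0.0164],
 [-0.0164, 0.082]].

Step 3 — form the quadratic (x - mu)^T · Sigma^{-1} · (x - mu):
  Sigma^{-1} · (x - mu) = (-0.1434, -0.0328).
  (x - mu)^T · [Sigma^{-1} · (x - mu)] = (-3)·(-0.1434) + (-1)·(-0.0328) = 0.4631.

Step 4 — take square root: d = √(0.4631) ≈ 0.6805.

d(x, mu) = √(0.4631) ≈ 0.6805


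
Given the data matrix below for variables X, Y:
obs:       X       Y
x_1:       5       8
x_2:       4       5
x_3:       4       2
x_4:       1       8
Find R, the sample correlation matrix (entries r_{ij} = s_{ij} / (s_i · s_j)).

Step 1 — column means:
  mean(X) = (5 + 4 + 4 + 1) / 4 = 14/4 = 3.5
  mean(Y) = (8 + 5 + 2 + 8) / 4 = 23/4 = 5.75

Step 2 — sample variances and covariances s[i,j] = (1/(n-1)) · Σ_k (x_{k,i} - mean_i) · (x_{k,j} - mean_j), with n-1 = 3:
  s[X,X] = ((1.5)·(1.5) + (0.5)·(0.5) + (0.5)·(0.5) + (-2.5)·(-2.5)) / 3 = 9/3 = 3
  s[X,Y] = ((1.5)·(2.25) + (0.5)·(-0.75) + (0.5)·(-3.75) + (-2.5)·(2.25)) / 3 = -4.5/3 = -1.5
  s[Y,Y] = ((2.25)·(2.25) + (-0.75)·(-0.75) + (-3.75)·(-3.75) + (2.25)·(2.25)) / 3 = 24.75/3 = 8.25
  Sample standard deviations s_i = √(s[i,i]):
  s(X) = √(3) = 1.7321
  s(Y) = √(8.25) = 2.8723

Step 3 — r_{ij} = s_{ij} / (s_i · s_j):
  r[X,X] = 1 (diagonal).
  r[X,Y] = -1.5 / (1.7321 · 2.8723) = -1.5 / 4.9749 = -0.3015
  r[Y,Y] = 1 (diagonal).

R is symmetric with unit diagonal. Assembling:

R = [[1, -0.3015],
 [-0.3015, 1]]


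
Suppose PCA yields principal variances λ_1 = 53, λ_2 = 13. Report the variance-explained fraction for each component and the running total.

Step 1 — total variance = trace(Sigma) = Σ λ_i = 53 + 13 = 66.

Step 2 — fraction explained by component i = λ_i / Σ λ:
  PC1: 53/66 = 0.803
  PC2: 13/66 = 0.197

Step 3 — cumulative fraction after k components = (λ_1 + ... + λ_k) / Σ λ:
  k = 1: 53/66 = 0.803
  k = 2: (53 + 13)/66 = 66/66 = 1

Summary (fraction, with percent):

explained: PC1 0.803 (80.3%), PC2 0.197 (19.7%);  cumulative: 0.803, 1


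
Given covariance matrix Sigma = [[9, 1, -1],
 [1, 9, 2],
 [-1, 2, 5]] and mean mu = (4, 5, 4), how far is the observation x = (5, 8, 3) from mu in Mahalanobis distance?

Step 1 — centre the observation: (x - mu) = (1, 3, -1).

Step 2 — invert Sigma (cofactor / det for 3×3, or solve directly):
  Sigma^{-1} = [[0.1168, -0.0199, 0.0313],
 [-0.0199, 0.1254, -0.0541],
 [0.0313, -0.0541, 0.2279]].

Step 3 — form the quadratic (x - mu)^T · Sigma^{-1} · (x - mu):
  Sigma^{-1} · (x - mu) = (0.0256, 0.4103, -0.359).
  (x - mu)^T · [Sigma^{-1} · (x - mu)] = (1)·(0.0256) + (3)·(0.4103) + (-1)·(-0.359) = 1.6154.

Step 4 — take square root: d = √(1.6154) ≈ 1.271.

d(x, mu) = √(1.6154) ≈ 1.271


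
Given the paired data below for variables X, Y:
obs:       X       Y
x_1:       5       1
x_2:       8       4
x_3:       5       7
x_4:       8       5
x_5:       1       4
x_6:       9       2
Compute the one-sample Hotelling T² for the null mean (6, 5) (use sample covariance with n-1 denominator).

Step 1 — sample mean vector:
  mean(X) = (5 + 8 + 5 + 8 + 1 + 9) / 6 = 36/6 = 6
  mean(Y) = (1 + 4 + 7 + 5 + 4 + 2) / 6 = 23/6 = 3.8333
  x̄ = (6, 3.8333),  deviation x̄ - mu_0 = (6, 3.8333) - (6, 5) = (0, -1.1667).

Step 2 — sample covariance matrix, S[i,j] = (1/(n-1)) · Σ_k (x_{k,i} - mean_i) · (x_{k,j} - mean_j), divisor n-1 = 5:
  S[X,X] = ((-1)·(-1) + (2)·(2) + (-1)·(-1) + (2)·(2) + (-5)·(-5) + (3)·(3)) / 5 = 44/5 = 8.8
  S[X,Y] = ((-1)·(-2.8333) + (2)·(0.1667) + (-1)·(3.1667) + (2)·(1.1667) + (-5)·(0.1667) + (3)·(-1.8333)) / 5 = -4/5 = -0.8
  S[Y,Y] = ((-2.8333)·(-2.8333) + (0.1667)·(0.1667) + (3.1667)·(3.1667) + (1.1667)·(1.1667) + (0.1667)·(0.1667) + (-1.8333)·(-1.8333)) / 5 = 22.8333/5 = 4.5667
  S = [[8.8, -0.8],
 [-0.8, 4.5667]].

Step 3 — invert S. det(S) = 8.8·4.5667 - (-0.8)² = 39.5467.
  S^{-1} = (1/det) · [[d, -b], [-b, a]] = [[0.1155, 0.0202],
 [0.0202, 0.2225]].

Step 4 — quadratic form (x̄ - mu_0)^T · S^{-1} · (x̄ - mu_0):
  S^{-1} · (x̄ - mu_0) = (-0.0236, -0.2596),
  (x̄ - mu_0)^T · [...] = (0)·(-0.0236) + (-1.1667)·(-0.2596) = 0.3029.

Step 5 — scale by n: T² = 6 · 0.3029 = 1.8173.

T² ≈ 1.8173


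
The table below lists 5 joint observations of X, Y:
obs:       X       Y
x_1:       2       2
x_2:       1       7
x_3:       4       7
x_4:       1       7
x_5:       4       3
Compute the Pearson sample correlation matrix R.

Step 1 — column means:
  mean(X) = (2 + 1 + 4 + 1 + 4) / 5 = 12/5 = 2.4
  mean(Y) = (2 + 7 + 7 + 7 + 3) / 5 = 26/5 = 5.2

Step 2 — sample variances and covariances s[i,j] = (1/(n-1)) · Σ_k (x_{k,i} - mean_i) · (x_{k,j} - mean_j), with n-1 = 4:
  s[X,X] = ((-0.4)·(-0.4) + (-1.4)·(-1.4) + (1.6)·(1.6) + (-1.4)·(-1.4) + (1.6)·(1.6)) / 4 = 9.2/4 = 2.3
  s[X,Y] = ((-0.4)·(-3.2) + (-1.4)·(1.8) + (1.6)·(1.8) + (-1.4)·(1.8) + (1.6)·(-2.2)) / 4 = -4.4/4 = -1.1
  s[Y,Y] = ((-3.2)·(-3.2) + (1.8)·(1.8) + (1.8)·(1.8) + (1.8)·(1.8) + (-2.2)·(-2.2)) / 4 = 24.8/4 = 6.2
  Sample standard deviations s_i = √(s[i,i]):
  s(X) = √(2.3) = 1.5166
  s(Y) = √(6.2) = 2.49

Step 3 — r_{ij} = s_{ij} / (s_i · s_j):
  r[X,X] = 1 (diagonal).
  r[X,Y] = -1.1 / (1.5166 · 2.49) = -1.1 / 3.7762 = -0.2913
  r[Y,Y] = 1 (diagonal).

R is symmetric with unit diagonal. Assembling:

R = [[1, -0.2913],
 [-0.2913, 1]]


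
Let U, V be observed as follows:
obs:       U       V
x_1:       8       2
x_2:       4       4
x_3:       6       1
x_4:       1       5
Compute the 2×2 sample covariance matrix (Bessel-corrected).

Step 1 — column means:
  mean(U) = (8 + 4 + 6 + 1) / 4 = 19/4 = 4.75
  mean(V) = (2 + 4 + 1 + 5) / 4 = 12/4 = 3

Step 2 — sample covariance S[i,j] = (1/(n-1)) · Σ_k (x_{k,i} - mean_i) · (x_{k,j} - mean_j), with n-1 = 3.
  S[U,U] = ((3.25)·(3.25) + (-0.75)·(-0.75) + (1.25)·(1.25) + (-3.75)·(-3.75)) / 3 = 26.75/3 = 8.9167
  S[U,V] = ((3.25)·(-1) + (-0.75)·(1) + (1.25)·(-2) + (-3.75)·(2)) / 3 = -14/3 = -4.6667
  S[V,V] = ((-1)·(-1) + (1)·(1) + (-2)·(-2) + (2)·(2)) / 3 = 10/3 = 3.3333

S is symmetric (S[j,i] = S[i,j]). Assembling:

S = [[8.9167, -4.6667],
 [-4.6667, 3.3333]]


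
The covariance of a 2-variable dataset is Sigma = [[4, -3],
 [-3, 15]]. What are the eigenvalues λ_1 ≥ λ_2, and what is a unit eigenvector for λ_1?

Step 1 — characteristic polynomial of 2×2 Sigma:
  det(Sigma - λI) = λ² - trace · λ + det = 0.
  trace = 4 + 15 = 19, det = 4·15 - (-3)² = 51.
Step 2 — discriminant:
  Δ = trace² - 4·det = 361 - 204 = 157.
Step 3 — eigenvalues:
  λ = (trace ± √Δ)/2 = (19 ± 12.53)/2,
  λ_1 = 15.765,  λ_2 = 3.235.

Step 4 — unit eigenvector for λ_1: solve (Sigma - λ_1 I)v = 0. First row:
  (4 - 15.765)·v_x + (-3)·v_y = 0, i.e. (-11.765)·v_x + (-3)·v_y = 0,
  so v ∝ (b, λ_1 - a) = (-3, 11.765); multiply by -1 so the first entry is positive: u = (3, -11.765).
  ||u|| = √((3)² + (-11.765)²) = √(147.4148) ≈ 12.1414,
  v_1 = u/||u|| ≈ (0.2471, -0.969) (||v_1|| = 1).

λ_1 = 15.765,  λ_2 = 3.235;  v_1 ≈ (0.2471, -0.969)


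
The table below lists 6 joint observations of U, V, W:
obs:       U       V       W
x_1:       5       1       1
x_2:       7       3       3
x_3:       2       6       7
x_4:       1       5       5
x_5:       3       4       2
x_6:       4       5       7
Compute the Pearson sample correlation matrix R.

Step 1 — column means:
  mean(U) = (5 + 7 + 2 + 1 + 3 + 4) / 6 = 22/6 = 3.6667
  mean(V) = (1 + 3 + 6 + 5 + 4 + 5) / 6 = 24/6 = 4
  mean(W) = (1 + 3 + 7 + 5 + 2 + 7) / 6 = 25/6 = 4.1667

Step 2 — sample variances and covariances s[i,j] = (1/(n-1)) · Σ_k (x_{k,i} - mean_i) · (x_{k,j} - mean_j), with n-1 = 5:
  s[U,U] = ((1.3333)·(1.3333) + (3.3333)·(3.3333) + (-1.6667)·(-1.6667) + (-2.6667)·(-2.6667) + (-0.6667)·(-0.6667) + (0.3333)·(0.3333)) / 5 = 23.3333/5 = 4.6667
  s[U,V] = ((1.3333)·(-3) + (3.3333)·(-1) + (-1.6667)·(2) + (-2.6667)·(1) + (-0.6667)·(0) + (0.3333)·(1)) / 5 = -13/5 = -2.6
  s[U,W] = ((1.3333)·(-3.1667) + (3.3333)·(-1.1667) + (-1.6667)·(2.8333) + (-2.6667)·(0.8333) + (-0.6667)·(-2.1667) + (0.3333)·(2.8333)) / 5 = -12.6667/5 = -2.5333
  s[V,V] = ((-3)·(-3) + (-1)·(-1) + (2)·(2) + (1)·(1) + (0)·(0) + (1)·(1)) / 5 = 16/5 = 3.2
  s[V,W] = ((-3)·(-3.1667) + (-1)·(-1.1667) + (2)·(2.8333) + (1)·(0.8333) + (0)·(-2.1667) + (1)·(2.8333)) / 5 = 20/5 = 4
  s[W,W] = ((-3.1667)·(-3.1667) + (-1.1667)·(-1.1667) + (2.8333)·(2.8333) + (0.8333)·(0.8333) + (-2.1667)·(-2.1667) + (2.8333)·(2.8333)) / 5 = 32.8333/5 = 6.5667
  Sample standard deviations s_i = √(s[i,i]):
  s(U) = √(4.6667) = 2.1602
  s(V) = √(3.2) = 1.7889
  s(W) = √(6.5667) = 2.5626

Step 3 — r_{ij} = s_{ij} / (s_i · s_j):
  r[U,U] = 1 (diagonal).
  r[U,V] = -2.6 / (2.1602 · 1.7889) = -2.6 / 3.8644 = -0.6728
  r[U,W] = -2.5333 / (2.1602 · 2.5626) = -2.5333 / 5.5357 = -0.4576
  r[V,V] = 1 (diagonal).
  r[V,W] = 4 / (1.7889 · 2.5626) = 4 / 4.584 = 0.8726
  r[W,W] = 1 (diagonal).

R is symmetric with unit diagonal. Assembling:

R = [[1, -0.6728, -0.4576],
 [-0.6728, 1, 0.8726],
 [-0.4576, 0.8726, 1]]


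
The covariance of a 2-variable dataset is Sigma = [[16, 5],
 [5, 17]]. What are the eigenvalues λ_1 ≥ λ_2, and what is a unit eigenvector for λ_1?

Step 1 — characteristic polynomial of 2×2 Sigma:
  det(Sigma - λI) = λ² - trace · λ + det = 0.
  trace = 16 + 17 = 33, det = 16·17 - (5)² = 247.
Step 2 — discriminant:
  Δ = trace² - 4·det = 1089 - 988 = 101.
Step 3 — eigenvalues:
  λ = (trace ± √Δ)/2 = (33 ± 10.0499)/2,
  λ_1 = 21.5249,  λ_2 = 11.4751.

Step 4 — unit eigenvector for λ_1: solve (Sigma - λ_1 I)v = 0. First row:
  (16 - 21.5249)·v_x + (5)·v_y = 0, i.e. (-5.5249)·v_x + (5)·v_y = 0,
  so v ∝ (b, λ_1 - a) = (5, 5.5249) = u.
  ||u|| = √((5)² + (5.5249)²) = √(55.5249) ≈ 7.4515,
  v_1 = u/||u|| ≈ (0.671, 0.7415) (||v_1|| = 1).

λ_1 = 21.5249,  λ_2 = 11.4751;  v_1 ≈ (0.671, 0.7415)


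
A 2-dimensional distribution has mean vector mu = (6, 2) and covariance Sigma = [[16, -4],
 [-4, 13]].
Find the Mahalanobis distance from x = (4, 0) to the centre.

Step 1 — centre the observation: (x - mu) = (-2, -2).

Step 2 — invert Sigma. det(Sigma) = 16·13 - (-4)² = 192.
  Sigma^{-1} = (1/det) · [[d, -b], [-b, a]] = [[0.0677, 0.0208],
 [0.0208, 0.0833]].

Step 3 — form the quadratic (x - mu)^T · Sigma^{-1} · (x - mu):
  Sigma^{-1} · (x - mu) = (-0.1771, -0.2083).
  (x - mu)^T · [Sigma^{-1} · (x - mu)] = (-2)·(-0.1771) + (-2)·(-0.2083) = 0.7708.

Step 4 — take square root: d = √(0.7708) ≈ 0.878.

d(x, mu) = √(0.7708) ≈ 0.878


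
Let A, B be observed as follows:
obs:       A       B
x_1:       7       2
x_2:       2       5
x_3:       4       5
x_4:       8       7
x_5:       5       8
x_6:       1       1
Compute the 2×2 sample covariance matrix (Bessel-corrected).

Step 1 — column means:
  mean(A) = (7 + 2 + 4 + 8 + 5 + 1) / 6 = 27/6 = 4.5
  mean(B) = (2 + 5 + 5 + 7 + 8 + 1) / 6 = 28/6 = 4.6667

Step 2 — sample covariance S[i,j] = (1/(n-1)) · Σ_k (x_{k,i} - mean_i) · (x_{k,j} - mean_j), with n-1 = 5.
  S[A,A] = ((2.5)·(2.5) + (-2.5)·(-2.5) + (-0.5)·(-0.5) + (3.5)·(3.5) + (0.5)·(0.5) + (-3.5)·(-3.5)) / 5 = 37.5/5 = 7.5
  S[A,B] = ((2.5)·(-2.6667) + (-2.5)·(0.3333) + (-0.5)·(0.3333) + (3.5)·(2.3333) + (0.5)·(3.3333) + (-3.5)·(-3.6667)) / 5 = 15/5 = 3
  S[B,B] = ((-2.6667)·(-2.6667) + (0.3333)·(0.3333) + (0.3333)·(0.3333) + (2.3333)·(2.3333) + (3.3333)·(3.3333) + (-3.6667)·(-3.6667)) / 5 = 37.3333/5 = 7.4667

S is symmetric (S[j,i] = S[i,j]). Assembling:

S = [[7.5, 3],
 [3, 7.4667]]


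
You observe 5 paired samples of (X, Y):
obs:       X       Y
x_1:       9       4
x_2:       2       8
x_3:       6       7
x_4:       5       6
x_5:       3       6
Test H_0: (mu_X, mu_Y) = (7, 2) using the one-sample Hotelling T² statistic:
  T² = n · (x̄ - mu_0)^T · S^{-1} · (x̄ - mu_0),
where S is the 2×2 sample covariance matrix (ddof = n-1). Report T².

Step 1 — sample mean vector:
  mean(X) = (9 + 2 + 6 + 5 + 3) / 5 = 25/5 = 5
  mean(Y) = (4 + 8 + 7 + 6 + 6) / 5 = 31/5 = 6.2
  x̄ = (5, 6.2),  deviation x̄ - mu_0 = (5, 6.2) - (7, 2) = (-2, 4.2).

Step 2 — sample covariance matrix, S[i,j] = (1/(n-1)) · Σ_k (x_{k,i} - mean_i) · (x_{k,j} - mean_j), divisor n-1 = 4:
  S[X,X] = ((4)·(4) + (-3)·(-3) + (1)·(1) + (0)·(0) + (-2)·(-2)) / 4 = 30/4 = 7.5
  S[X,Y] = ((4)·(-2.2) + (-3)·(1.8) + (1)·(0.8) + (0)·(-0.2) + (-2)·(-0.2)) / 4 = -13/4 = -3.25
  S[Y,Y] = ((-2.2)·(-2.2) + (1.8)·(1.8) + (0.8)·(0.8) + (-0.2)·(-0.2) + (-0.2)·(-0.2)) / 4 = 8.8/4 = 2.2
  S = [[7.5, -3.25],
 [-3.25, 2.2]].

Step 3 — invert S. det(S) = 7.5·2.2 - (-3.25)² = 5.9375.
  S^{-1} = (1/det) · [[d, -b], [-b, a]] = [[0.3705, 0.5474],
 [0.5474, 1.2632]].

Step 4 — quadratic form (x̄ - mu_0)^T · S^{-1} · (x̄ - mu_0):
  S^{-1} · (x̄ - mu_0) = (1.5579, 4.2105),
  (x̄ - mu_0)^T · [...] = (-2)·(1.5579) + (4.2)·(4.2105) = 14.5684.

Step 5 — scale by n: T² = 5 · 14.5684 = 72.8421.

T² ≈ 72.8421


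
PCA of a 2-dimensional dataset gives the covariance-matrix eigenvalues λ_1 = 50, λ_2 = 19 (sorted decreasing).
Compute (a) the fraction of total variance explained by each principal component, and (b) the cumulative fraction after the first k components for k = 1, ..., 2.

Step 1 — total variance = trace(Sigma) = Σ λ_i = 50 + 19 = 69.

Step 2 — fraction explained by component i = λ_i / Σ λ:
  PC1: 50/69 = 0.7246
  PC2: 19/69 = 0.2754

Step 3 — cumulative fraction after k components = (λ_1 + ... + λ_k) / Σ λ:
  k = 1: 50/69 = 0.7246
  k = 2: (50 + 19)/69 = 69/69 = 1

Summary (fraction, with percent):

explained: PC1 0.7246 (72.46%), PC2 0.2754 (27.54%);  cumulative: 0.7246, 1


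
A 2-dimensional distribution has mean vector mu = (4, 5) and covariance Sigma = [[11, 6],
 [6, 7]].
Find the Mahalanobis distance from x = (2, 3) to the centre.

Step 1 — centre the observation: (x - mu) = (-2, -2).

Step 2 — invert Sigma. det(Sigma) = 11·7 - (6)² = 41.
  Sigma^{-1} = (1/det) · [[d, -b], [-b, a]] = [[0.1707, -0.1463],
 [-0.1463, 0.2683]].

Step 3 — form the quadratic (x - mu)^T · Sigma^{-1} · (x - mu):
  Sigma^{-1} · (x - mu) = (-0.0488, -0.2439).
  (x - mu)^T · [Sigma^{-1} · (x - mu)] = (-2)·(-0.0488) + (-2)·(-0.2439) = 0.5854.

Step 4 — take square root: d = √(0.5854) ≈ 0.7651.

d(x, mu) = √(0.5854) ≈ 0.7651


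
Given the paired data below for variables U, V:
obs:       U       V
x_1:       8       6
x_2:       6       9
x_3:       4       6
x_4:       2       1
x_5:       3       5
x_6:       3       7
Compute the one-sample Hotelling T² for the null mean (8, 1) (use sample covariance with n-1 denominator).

Step 1 — sample mean vector:
  mean(U) = (8 + 6 + 4 + 2 + 3 + 3) / 6 = 26/6 = 4.3333
  mean(V) = (6 + 9 + 6 + 1 + 5 + 7) / 6 = 34/6 = 5.6667
  x̄ = (4.3333, 5.6667),  deviation x̄ - mu_0 = (4.3333, 5.6667) - (8, 1) = (-3.6667, 4.6667).

Step 2 — sample covariance matrix, S[i,j] = (1/(n-1)) · Σ_k (x_{k,i} - mean_i) · (x_{k,j} - mean_j), divisor n-1 = 5:
  S[U,U] = ((3.6667)·(3.6667) + (1.6667)·(1.6667) + (-0.3333)·(-0.3333) + (-2.3333)·(-2.3333) + (-1.3333)·(-1.3333) + (-1.3333)·(-1.3333)) / 5 = 25.3333/5 = 5.0667
  S[U,V] = ((3.6667)·(0.3333) + (1.6667)·(3.3333) + (-0.3333)·(0.3333) + (-2.3333)·(-4.6667) + (-1.3333)·(-0.6667) + (-1.3333)·(1.3333)) / 5 = 16.6667/5 = 3.3333
  S[V,V] = ((0.3333)·(0.3333) + (3.3333)·(3.3333) + (0.3333)·(0.3333) + (-4.6667)·(-4.6667) + (-0.6667)·(-0.6667) + (1.3333)·(1.3333)) / 5 = 35.3333/5 = 7.0667
  S = [[5.0667, 3.3333],
 [3.3333, 7.0667]].

Step 3 — invert S. det(S) = 5.0667·7.0667 - (3.3333)² = 24.6933.
  S^{-1} = (1/det) · [[d, -b], [-b, a]] = [[0.2862, -0.135],
 [-0.135, 0.2052]].

Step 4 — quadratic form (x̄ - mu_0)^T · S^{-1} · (x̄ - mu_0):
  S^{-1} · (x̄ - mu_0) = (-1.6793, 1.4525),
  (x̄ - mu_0)^T · [...] = (-3.6667)·(-1.6793) + (4.6667)·(1.4525) = 12.9356.

Step 5 — scale by n: T² = 6 · 12.9356 = 77.6134.

T² ≈ 77.6134


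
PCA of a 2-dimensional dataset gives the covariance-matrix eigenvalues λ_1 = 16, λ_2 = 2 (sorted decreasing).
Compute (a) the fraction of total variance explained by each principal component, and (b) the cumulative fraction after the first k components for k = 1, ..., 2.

Step 1 — total variance = trace(Sigma) = Σ λ_i = 16 + 2 = 18.

Step 2 — fraction explained by component i = λ_i / Σ λ:
  PC1: 16/18 = 0.8889
  PC2: 2/18 = 0.1111

Step 3 — cumulative fraction after k components = (λ_1 + ... + λ_k) / Σ λ:
  k = 1: 16/18 = 0.8889
  k = 2: (16 + 2)/18 = 18/18 = 1

Summary (fraction, with percent):

explained: PC1 0.8889 (88.89%), PC2 0.1111 (11.11%);  cumulative: 0.8889, 1


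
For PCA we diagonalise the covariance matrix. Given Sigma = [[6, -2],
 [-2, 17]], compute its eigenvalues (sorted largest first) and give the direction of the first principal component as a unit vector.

Step 1 — characteristic polynomial of 2×2 Sigma:
  det(Sigma - λI) = λ² - trace · λ + det = 0.
  trace = 6 + 17 = 23, det = 6·17 - (-2)² = 98.
Step 2 — discriminant:
  Δ = trace² - 4·det = 529 - 392 = 137.
Step 3 — eigenvalues:
  λ = (trace ± √Δ)/2 = (23 ± 11.7047)/2,
  λ_1 = 17.3523,  λ_2 = 5.6477.

Step 4 — unit eigenvector for λ_1: solve (Sigma - λ_1 I)v = 0. First row:
  (6 - 17.3523)·v_x + (-2)·v_y = 0, i.e. (-11.3523)·v_x + (-2)·v_y = 0,
  so v ∝ (b, λ_1 - a) = (-2, 11.3523); multiply by -1 so the first entry is positive: u = (2, -11.3523).
  ||u|| = √((2)² + (-11.3523)²) = √(132.8758) ≈ 11.5272,
  v_1 = u/||u|| ≈ (0.1735, -0.9848) (||v_1|| = 1).

λ_1 = 17.3523,  λ_2 = 5.6477;  v_1 ≈ (0.1735, -0.9848)


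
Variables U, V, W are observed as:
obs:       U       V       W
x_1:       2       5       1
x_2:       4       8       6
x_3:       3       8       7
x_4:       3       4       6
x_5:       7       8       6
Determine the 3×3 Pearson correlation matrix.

Step 1 — column means:
  mean(U) = (2 + 4 + 3 + 3 + 7) / 5 = 19/5 = 3.8
  mean(V) = (5 + 8 + 8 + 4 + 8) / 5 = 33/5 = 6.6
  mean(W) = (1 + 6 + 7 + 6 + 6) / 5 = 26/5 = 5.2

Step 2 — sample variances and covariances s[i,j] = (1/(n-1)) · Σ_k (x_{k,i} - mean_i) · (x_{k,j} - mean_j), with n-1 = 4:
  s[U,U] = ((-1.8)·(-1.8) + (0.2)·(0.2) + (-0.8)·(-0.8) + (-0.8)·(-0.8) + (3.2)·(3.2)) / 4 = 14.8/4 = 3.7
  s[U,V] = ((-1.8)·(-1.6) + (0.2)·(1.4) + (-0.8)·(1.4) + (-0.8)·(-2.6) + (3.2)·(1.4)) / 4 = 8.6/4 = 2.15
  s[U,W] = ((-1.8)·(-4.2) + (0.2)·(0.8) + (-0.8)·(1.8) + (-0.8)·(0.8) + (3.2)·(0.8)) / 4 = 8.2/4 = 2.05
  s[V,V] = ((-1.6)·(-1.6) + (1.4)·(1.4) + (1.4)·(1.4) + (-2.6)·(-2.6) + (1.4)·(1.4)) / 4 = 15.2/4 = 3.8
  s[V,W] = ((-1.6)·(-4.2) + (1.4)·(0.8) + (1.4)·(1.8) + (-2.6)·(0.8) + (1.4)·(0.8)) / 4 = 9.4/4 = 2.35
  s[W,W] = ((-4.2)·(-4.2) + (0.8)·(0.8) + (1.8)·(1.8) + (0.8)·(0.8) + (0.8)·(0.8)) / 4 = 22.8/4 = 5.7
  Sample standard deviations s_i = √(s[i,i]):
  s(U) = √(3.7) = 1.9235
  s(V) = √(3.8) = 1.9494
  s(W) = √(5.7) = 2.3875

Step 3 — r_{ij} = s_{ij} / (s_i · s_j):
  r[U,U] = 1 (diagonal).
  r[U,V] = 2.15 / (1.9235 · 1.9494) = 2.15 / 3.7497 = 0.5734
  r[U,W] = 2.05 / (1.9235 · 2.3875) = 2.05 / 4.5924 = 0.4464
  r[V,V] = 1 (diagonal).
  r[V,W] = 2.35 / (1.9494 · 2.3875) = 2.35 / 4.654 = 0.5049
  r[W,W] = 1 (diagonal).

R is symmetric with unit diagonal. Assembling:

R = [[1, 0.5734, 0.4464],
 [0.5734, 1, 0.5049],
 [0.4464, 0.5049, 1]]


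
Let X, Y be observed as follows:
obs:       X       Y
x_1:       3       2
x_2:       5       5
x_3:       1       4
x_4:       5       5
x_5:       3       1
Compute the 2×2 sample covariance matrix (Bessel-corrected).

Step 1 — column means:
  mean(X) = (3 + 5 + 1 + 5 + 3) / 5 = 17/5 = 3.4
  mean(Y) = (2 + 5 + 4 + 5 + 1) / 5 = 17/5 = 3.4

Step 2 — sample covariance S[i,j] = (1/(n-1)) · Σ_k (x_{k,i} - mean_i) · (x_{k,j} - mean_j), with n-1 = 4.
  S[X,X] = ((-0.4)·(-0.4) + (1.6)·(1.6) + (-2.4)·(-2.4) + (1.6)·(1.6) + (-0.4)·(-0.4)) / 4 = 11.2/4 = 2.8
  S[X,Y] = ((-0.4)·(-1.4) + (1.6)·(1.6) + (-2.4)·(0.6) + (1.6)·(1.6) + (-0.4)·(-2.4)) / 4 = 5.2/4 = 1.3
  S[Y,Y] = ((-1.4)·(-1.4) + (1.6)·(1.6) + (0.6)·(0.6) + (1.6)·(1.6) + (-2.4)·(-2.4)) / 4 = 13.2/4 = 3.3

S is symmetric (S[j,i] = S[i,j]). Assembling:

S = [[2.8, 1.3],
 [1.3, 3.3]]


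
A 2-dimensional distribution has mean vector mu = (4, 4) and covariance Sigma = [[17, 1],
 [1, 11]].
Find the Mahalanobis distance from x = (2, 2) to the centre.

Step 1 — centre the observation: (x - mu) = (-2, -2).

Step 2 — invert Sigma. det(Sigma) = 17·11 - (1)² = 186.
  Sigma^{-1} = (1/det) · [[d, -b], [-b, a]] = [[0.0591, -0.0054],
 [-0.0054, 0.0914]].

Step 3 — form the quadratic (x - mu)^T · Sigma^{-1} · (x - mu):
  Sigma^{-1} · (x - mu) = (-0.1075, -0.172).
  (x - mu)^T · [Sigma^{-1} · (x - mu)] = (-2)·(-0.1075) + (-2)·(-0.172) = 0.5591.

Step 4 — take square root: d = √(0.5591) ≈ 0.7478.

d(x, mu) = √(0.5591) ≈ 0.7478


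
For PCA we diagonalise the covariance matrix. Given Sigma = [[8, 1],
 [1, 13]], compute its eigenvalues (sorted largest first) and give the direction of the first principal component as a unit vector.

Step 1 — characteristic polynomial of 2×2 Sigma:
  det(Sigma - λI) = λ² - trace · λ + det = 0.
  trace = 8 + 13 = 21, det = 8·13 - (1)² = 103.
Step 2 — discriminant:
  Δ = trace² - 4·det = 441 - 412 = 29.
Step 3 — eigenvalues:
  λ = (trace ± √Δ)/2 = (21 ± 5.3852)/2,
  λ_1 = 13.1926,  λ_2 = 7.8074.

Step 4 — unit eigenvector for λ_1: solve (Sigma - λ_1 I)v = 0. First row:
  (8 - 13.1926)·v_x + (1)·v_y = 0, i.e. (-5.1926)·v_x + (1)·v_y = 0,
  so v ∝ (b, λ_1 - a) = (1, 5.1926) = u.
  ||u|| = √((1)² + (5.1926)²) = √(27.9629) ≈ 5.288,
  v_1 = u/||u|| ≈ (0.1891, 0.982) (||v_1|| = 1).

λ_1 = 13.1926,  λ_2 = 7.8074;  v_1 ≈ (0.1891, 0.982)


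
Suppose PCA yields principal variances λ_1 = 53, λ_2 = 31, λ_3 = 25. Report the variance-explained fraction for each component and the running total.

Step 1 — total variance = trace(Sigma) = Σ λ_i = 53 + 31 + 25 = 109.

Step 2 — fraction explained by component i = λ_i / Σ λ:
  PC1: 53/109 = 0.4862
  PC2: 31/109 = 0.2844
  PC3: 25/109 = 0.2294

Step 3 — cumulative fraction after k components = (λ_1 + ... + λ_k) / Σ λ:
  k = 1: 53/109 = 0.4862
  k = 2: (53 + 31)/109 = 84/109 = 0.7706
  k = 3: (53 + 31 + 25)/109 = 109/109 = 1

Summary (fraction, with percent):

explained: PC1 0.4862 (48.62%), PC2 0.2844 (28.44%), PC3 0.2294 (22.94%);  cumulative: 0.4862, 0.7706, 1


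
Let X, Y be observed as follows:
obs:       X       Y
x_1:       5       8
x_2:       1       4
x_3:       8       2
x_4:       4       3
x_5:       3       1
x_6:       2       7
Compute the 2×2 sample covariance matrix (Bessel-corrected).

Step 1 — column means:
  mean(X) = (5 + 1 + 8 + 4 + 3 + 2) / 6 = 23/6 = 3.8333
  mean(Y) = (8 + 4 + 2 + 3 + 1 + 7) / 6 = 25/6 = 4.1667

Step 2 — sample covariance S[i,j] = (1/(n-1)) · Σ_k (x_{k,i} - mean_i) · (x_{k,j} - mean_j), with n-1 = 5.
  S[X,X] = ((1.1667)·(1.1667) + (-2.8333)·(-2.8333) + (4.1667)·(4.1667) + (0.1667)·(0.1667) + (-0.8333)·(-0.8333) + (-1.8333)·(-1.8333)) / 5 = 30.8333/5 = 6.1667
  S[X,Y] = ((1.1667)·(3.8333) + (-2.8333)·(-0.1667) + (4.1667)·(-2.1667) + (0.1667)·(-1.1667) + (-0.8333)·(-3.1667) + (-1.8333)·(2.8333)) / 5 = -6.8333/5 = -1.3667
  S[Y,Y] = ((3.8333)·(3.8333) + (-0.1667)·(-0.1667) + (-2.1667)·(-2.1667) + (-1.1667)·(-1.1667) + (-3.1667)·(-3.1667) + (2.8333)·(2.8333)) / 5 = 38.8333/5 = 7.7667

S is symmetric (S[j,i] = S[i,j]). Assembling:

S = [[6.1667, -1.3667],
 [-1.3667, 7.7667]]
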